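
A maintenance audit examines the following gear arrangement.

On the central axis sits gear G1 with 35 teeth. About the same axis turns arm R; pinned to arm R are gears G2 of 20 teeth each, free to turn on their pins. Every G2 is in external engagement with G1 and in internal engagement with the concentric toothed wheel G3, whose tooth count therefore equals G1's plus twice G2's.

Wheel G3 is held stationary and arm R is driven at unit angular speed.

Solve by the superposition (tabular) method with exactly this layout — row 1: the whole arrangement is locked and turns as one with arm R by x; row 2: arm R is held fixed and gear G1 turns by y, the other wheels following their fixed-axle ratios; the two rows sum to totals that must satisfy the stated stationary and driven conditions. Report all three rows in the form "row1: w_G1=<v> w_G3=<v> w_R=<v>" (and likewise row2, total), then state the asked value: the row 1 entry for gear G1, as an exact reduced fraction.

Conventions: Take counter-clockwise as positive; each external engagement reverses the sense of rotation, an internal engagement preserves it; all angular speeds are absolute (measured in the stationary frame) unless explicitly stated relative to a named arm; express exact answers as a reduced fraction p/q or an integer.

row1: w_G1=1 w_G3=1 w_R=1
row2: w_G1=15/7 w_G3=-1 w_R=0
total: w_G1=22/7 w_G3=0 w_R=1
asked value: 1

topology: planetary set — G1 35T / G2 20T / G3 75T, arm = carrier (Willis)
row 1 (train locked, turned with arm): all members turn x
superposition row 2 [arm held]: sun y, ring −(35/75)·y, arm 0
boundary: total ω_ring = x − (35/75)·y = 0 and total ω_arm = x = 1  ⇒  y = 15/7, x = 1
row 2 ring = −(35/75)·15/7 = -1
totals (row 1 + row 2): sun 1 + 15/7 = 22/7, ring 1 + (-1) = 0, arm 1 + 0 = 1
asked cell (row1, sun) = 1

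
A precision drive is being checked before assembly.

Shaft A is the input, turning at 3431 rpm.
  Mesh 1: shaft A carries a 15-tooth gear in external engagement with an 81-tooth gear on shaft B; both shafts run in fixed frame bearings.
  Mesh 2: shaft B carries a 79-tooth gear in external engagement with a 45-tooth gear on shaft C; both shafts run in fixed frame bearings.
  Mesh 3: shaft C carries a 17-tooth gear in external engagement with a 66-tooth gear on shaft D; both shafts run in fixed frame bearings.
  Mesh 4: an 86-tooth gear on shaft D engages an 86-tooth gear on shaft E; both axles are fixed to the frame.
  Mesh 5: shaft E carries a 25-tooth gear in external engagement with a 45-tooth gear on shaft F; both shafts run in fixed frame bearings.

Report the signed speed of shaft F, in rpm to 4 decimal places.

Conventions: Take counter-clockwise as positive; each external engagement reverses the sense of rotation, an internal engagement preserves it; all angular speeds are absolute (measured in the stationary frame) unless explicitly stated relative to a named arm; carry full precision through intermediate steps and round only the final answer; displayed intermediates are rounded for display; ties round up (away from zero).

recognized (6 fixed axles, 5 meshes): fixed-axis compound train
mesh 1 [15T→81T]: ω = 3431.0000×15/81 = 635.3704 rpm, sense flips to −
mesh 2 [79T→45T]: ω = 635.3704×79/45 = 1115.4280 rpm, sense flips to +
mesh 3 [17T→66T]: ω = 1115.4280×17/66 = 287.3072 rpm, sense flips to −
mesh 4 [86T→86T]: ω = 287.3072×86/86 = 287.3072 rpm, sense flips to +
mesh 5 [25T→45T]: ω = 287.3072×25/45 = 159.6151 rpm, sense flips to −
signed output speed = -159.6151 rpm

-159.6151 rpm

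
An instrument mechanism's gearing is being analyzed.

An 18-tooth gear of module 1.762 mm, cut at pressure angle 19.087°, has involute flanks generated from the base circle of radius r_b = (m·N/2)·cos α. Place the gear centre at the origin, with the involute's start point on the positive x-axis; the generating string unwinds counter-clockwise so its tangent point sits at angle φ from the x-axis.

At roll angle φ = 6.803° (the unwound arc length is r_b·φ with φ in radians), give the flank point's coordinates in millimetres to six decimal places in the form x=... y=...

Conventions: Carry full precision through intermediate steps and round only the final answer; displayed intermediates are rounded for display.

single-mesh involute tooth geometry (18T wheel at module 1.762)
pitch radius r_p = m·N/2 = 1.762·18/2 = 15.858000
base radius r_b = r_p·cos α = 15.858000·cos 19.087° = 14.986177
roll angle φ = 6.803° = 0.11873475 rad
x = r_b·(cos φ + φ·sin φ) = 15.091442
y = r_b·(sin φ − φ·cos φ) = 0.008350

x=15.091442 y=0.008350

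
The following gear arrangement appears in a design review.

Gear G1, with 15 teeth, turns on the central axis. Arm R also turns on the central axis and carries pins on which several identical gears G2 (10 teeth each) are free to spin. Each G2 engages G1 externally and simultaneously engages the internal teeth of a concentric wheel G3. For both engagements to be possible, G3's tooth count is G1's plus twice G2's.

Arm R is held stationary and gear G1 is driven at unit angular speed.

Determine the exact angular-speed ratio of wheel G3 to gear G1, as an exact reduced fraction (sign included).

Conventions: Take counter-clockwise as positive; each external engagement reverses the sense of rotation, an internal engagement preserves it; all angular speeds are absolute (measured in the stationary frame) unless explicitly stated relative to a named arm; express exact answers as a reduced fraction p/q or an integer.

recognized (axles ride arm R): planetary set, 15/10/35 teeth
ring teeth: 15 + 2·10 = 35
15(ω_sun−ω_arm) = −35(ω_ring−ω_arm),  ω_arm = 0, ω_sun = 1
ω_ring = 0 − (15/35)(1−0) = -3/7
ω_out/ω_in = -3/7

-3/7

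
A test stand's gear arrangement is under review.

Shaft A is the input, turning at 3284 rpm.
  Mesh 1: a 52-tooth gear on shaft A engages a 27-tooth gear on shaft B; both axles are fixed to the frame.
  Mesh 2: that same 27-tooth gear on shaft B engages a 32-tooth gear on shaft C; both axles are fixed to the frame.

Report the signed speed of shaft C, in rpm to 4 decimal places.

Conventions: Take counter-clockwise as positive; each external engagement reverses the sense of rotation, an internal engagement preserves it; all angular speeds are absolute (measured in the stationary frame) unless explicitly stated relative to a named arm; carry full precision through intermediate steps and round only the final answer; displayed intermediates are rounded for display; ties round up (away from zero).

+5336.5000 rpm

2-mesh fixed-axis compound train (all bearings frame-fixed)
mesh 1 [52T→27T]: ω = 3284.0000×52/27 = 6324.7407 rpm, sense flips to −
mesh 2 [27T→32T]: ω = 6324.7407×27/32 = 5336.5000 rpm, sense flips to +
signed output speed = +5336.5000 rpm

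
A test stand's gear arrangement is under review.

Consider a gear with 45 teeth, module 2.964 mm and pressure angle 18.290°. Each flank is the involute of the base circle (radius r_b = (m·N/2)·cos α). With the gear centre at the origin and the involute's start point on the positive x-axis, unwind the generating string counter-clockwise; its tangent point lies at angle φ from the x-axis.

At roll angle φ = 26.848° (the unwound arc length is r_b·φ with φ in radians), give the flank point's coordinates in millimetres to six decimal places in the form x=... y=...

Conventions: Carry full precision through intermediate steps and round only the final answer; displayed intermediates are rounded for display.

x=69.895632 y=2.124356

recognized (one wheel, involute flank): single-mesh tooth geometry, m = 2.964, N = 45
pitch radius r_p = m·N/2 = 2.964·45/2 = 66.690000
base radius r_b = r_p·cos α = 66.690000·cos 18.290° = 63.320839
roll angle φ = 26.848° = 0.46858600 rad
x = r_b·(cos φ + φ·sin φ) = 69.895632
y = r_b·(sin φ − φ·cos φ) = 2.124356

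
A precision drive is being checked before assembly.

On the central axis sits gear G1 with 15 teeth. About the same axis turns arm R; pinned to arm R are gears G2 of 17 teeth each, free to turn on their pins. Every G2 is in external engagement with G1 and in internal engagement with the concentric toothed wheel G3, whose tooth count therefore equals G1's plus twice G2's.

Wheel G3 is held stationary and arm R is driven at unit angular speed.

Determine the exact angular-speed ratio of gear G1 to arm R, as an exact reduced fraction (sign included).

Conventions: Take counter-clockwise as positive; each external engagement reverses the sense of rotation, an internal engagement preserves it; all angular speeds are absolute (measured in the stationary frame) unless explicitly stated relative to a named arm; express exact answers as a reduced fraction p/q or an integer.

class = planetary set [G3 = 15+2·17 = 49; Willis about the carrier]
ring teeth: 15 + 2·17 = 49
15(ω_sun−ω_arm) = −49(ω_ring−ω_arm),  ω_ring = 0, ω_arm = 1
ω_sun = 1 − (49/15)(0−1) = 64/15
ω_out/ω_in = 64/15

64/15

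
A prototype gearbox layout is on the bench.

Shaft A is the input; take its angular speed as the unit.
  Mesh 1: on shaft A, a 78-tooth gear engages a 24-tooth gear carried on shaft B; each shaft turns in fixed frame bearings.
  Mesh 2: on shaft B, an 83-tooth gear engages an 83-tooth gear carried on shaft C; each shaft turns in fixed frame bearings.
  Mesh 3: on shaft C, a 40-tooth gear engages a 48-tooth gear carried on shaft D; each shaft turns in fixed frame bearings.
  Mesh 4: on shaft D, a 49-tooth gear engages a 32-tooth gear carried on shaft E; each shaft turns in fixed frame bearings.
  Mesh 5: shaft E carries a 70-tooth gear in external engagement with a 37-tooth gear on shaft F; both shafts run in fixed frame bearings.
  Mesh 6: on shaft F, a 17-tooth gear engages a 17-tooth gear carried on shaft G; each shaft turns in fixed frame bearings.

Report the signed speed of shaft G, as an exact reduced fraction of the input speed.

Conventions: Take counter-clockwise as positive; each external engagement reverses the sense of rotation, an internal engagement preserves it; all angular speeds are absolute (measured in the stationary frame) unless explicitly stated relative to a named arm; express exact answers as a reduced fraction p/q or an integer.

111475/14208

6-mesh fixed-axis compound train (all bearings frame-fixed)
mesh 1 [78T→24T]: |ω|/ω_in = 1×78/24 = 13/4, sense flips to −
mesh 2 [83T→83T]: |ω|/ω_in = (13/4)×83/83 = 13/4, sense flips to +
mesh 3 [40T→48T]: |ω|/ω_in = (13/4)×40/48 = 65/24, sense flips to −
mesh 4 [49T→32T]: |ω|/ω_in = (65/24)×49/32 = 3185/768, sense flips to +
mesh 5 [70T→37T]: |ω|/ω_in = (3185/768)×70/37 = 111475/14208, sense flips to −
mesh 6 [17T→17T]: |ω|/ω_in = (111475/14208)×17/17 = 111475/14208, sense flips to +
signed output speed (× input speed) = 111475/14208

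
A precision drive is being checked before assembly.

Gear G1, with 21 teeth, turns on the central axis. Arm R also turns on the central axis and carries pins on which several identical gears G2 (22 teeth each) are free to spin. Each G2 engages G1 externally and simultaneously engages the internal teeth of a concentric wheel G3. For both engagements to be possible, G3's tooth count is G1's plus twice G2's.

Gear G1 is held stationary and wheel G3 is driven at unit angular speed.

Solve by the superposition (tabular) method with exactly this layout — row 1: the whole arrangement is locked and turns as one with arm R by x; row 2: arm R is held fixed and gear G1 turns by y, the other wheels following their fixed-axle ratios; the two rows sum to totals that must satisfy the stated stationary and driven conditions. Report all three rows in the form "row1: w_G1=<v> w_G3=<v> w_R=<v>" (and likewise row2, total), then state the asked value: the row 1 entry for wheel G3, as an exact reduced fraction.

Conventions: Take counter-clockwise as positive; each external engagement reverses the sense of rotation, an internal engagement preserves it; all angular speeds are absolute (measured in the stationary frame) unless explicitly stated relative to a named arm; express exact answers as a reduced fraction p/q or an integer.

recognized (axles ride arm R): planetary set, 21/22/65 teeth
row 1 — lock + rotate with arm: ω_sun = ω_ring = ω_arm = x
row 2 (arm held, sun turns y): ω_ring = −(21/65)·y, ω_arm = 0
boundary: total ω_sun = x + y = 0 and total ω_ring = x − (21/65)·y = 1  ⇒  y = -65/86, x = 65/86
row 2 ring = −(21/65)·(-65/86) = 21/86
totals (row 1 + row 2): sun 65/86 + (-65/86) = 0, ring 65/86 + 21/86 = 1, arm 65/86 + 0 = 65/86
asked cell (row1, ring) = 65/86

row1: w_G1=65/86 w_G3=65/86 w_R=65/86
row2: w_G1=-65/86 w_G3=21/86 w_R=0
total: w_G1=0 w_G3=1 w_R=65/86
asked value: 65/86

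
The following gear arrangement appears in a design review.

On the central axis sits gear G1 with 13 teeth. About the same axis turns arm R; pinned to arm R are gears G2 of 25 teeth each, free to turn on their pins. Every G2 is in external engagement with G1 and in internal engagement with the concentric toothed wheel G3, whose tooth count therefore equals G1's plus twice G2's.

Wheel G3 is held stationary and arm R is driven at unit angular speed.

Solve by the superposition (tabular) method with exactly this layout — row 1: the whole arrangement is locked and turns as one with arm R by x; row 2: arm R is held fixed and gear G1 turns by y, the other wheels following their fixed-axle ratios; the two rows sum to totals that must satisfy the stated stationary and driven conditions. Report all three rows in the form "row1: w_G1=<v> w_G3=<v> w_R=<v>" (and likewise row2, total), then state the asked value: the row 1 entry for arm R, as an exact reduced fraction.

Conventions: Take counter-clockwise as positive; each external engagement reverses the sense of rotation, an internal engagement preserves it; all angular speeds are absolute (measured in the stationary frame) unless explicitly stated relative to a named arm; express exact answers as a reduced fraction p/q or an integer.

row1: w_G1=1 w_G3=1 w_R=1
row2: w_G1=63/13 w_G3=-1 w_R=0
total: w_G1=76/13 w_G3=0 w_R=1
asked value: 1

class = planetary set [G3 = 13+2·25 = 63; Willis about the carrier]
row 1 — lock + rotate with arm: ω_sun = ω_ring = ω_arm = x
superposition row 2 [arm held]: sun y, ring −(13/63)·y, arm 0
boundary: total ω_ring = x − (13/63)·y = 0 and total ω_arm = x = 1  ⇒  y = 63/13, x = 1
row 2 ring = −(13/63)·63/13 = -1
totals (row 1 + row 2): sun 1 + 63/13 = 76/13, ring 1 + (-1) = 0, arm 1 + 0 = 1
asked cell (row1, arm) = 1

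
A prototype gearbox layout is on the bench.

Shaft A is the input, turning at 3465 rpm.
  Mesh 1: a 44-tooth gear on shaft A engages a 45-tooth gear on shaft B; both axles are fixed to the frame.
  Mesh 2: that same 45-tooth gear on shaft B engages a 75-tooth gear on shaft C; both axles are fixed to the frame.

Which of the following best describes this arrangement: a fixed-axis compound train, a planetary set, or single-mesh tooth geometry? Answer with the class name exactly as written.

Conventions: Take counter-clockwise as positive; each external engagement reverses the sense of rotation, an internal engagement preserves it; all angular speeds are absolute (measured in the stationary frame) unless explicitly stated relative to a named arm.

fixed-axis compound train

topology: fixed-axis compound train — 2 meshes, A→C
classification: fixed-axis compound train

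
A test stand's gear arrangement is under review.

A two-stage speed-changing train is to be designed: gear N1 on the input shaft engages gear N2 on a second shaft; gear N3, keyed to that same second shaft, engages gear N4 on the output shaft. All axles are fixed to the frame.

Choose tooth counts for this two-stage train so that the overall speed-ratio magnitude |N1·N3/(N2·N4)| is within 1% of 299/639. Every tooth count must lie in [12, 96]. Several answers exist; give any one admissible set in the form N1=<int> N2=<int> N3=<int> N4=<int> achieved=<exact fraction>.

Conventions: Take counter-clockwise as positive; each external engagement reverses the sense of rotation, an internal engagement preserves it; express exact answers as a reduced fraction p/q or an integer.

N1=13 N2=18 N3=46 N4=71 achieved=299/639

2-stage fixed-axis compound train for ratio 299/639
target = 299/639 in lowest terms: an exact hit needs N1·N3 = k·299 and N2·N4 = k·639 for one integer k, every count in [12, 96]; additionally prefer no 1:1 stage (N1 ≠ N2, N3 ≠ N4)
k = 1: no 1:1-free in-range split of k·299 and k·639 into factor pairs; take k = 2
k = 2: N1·N3 = 598 = 13·46, N2·N4 = 1278 = 18·71
achieved = 13·46/(18·71) = 299/639; |achieved − target| = 0 ≤ 299/63900 ✓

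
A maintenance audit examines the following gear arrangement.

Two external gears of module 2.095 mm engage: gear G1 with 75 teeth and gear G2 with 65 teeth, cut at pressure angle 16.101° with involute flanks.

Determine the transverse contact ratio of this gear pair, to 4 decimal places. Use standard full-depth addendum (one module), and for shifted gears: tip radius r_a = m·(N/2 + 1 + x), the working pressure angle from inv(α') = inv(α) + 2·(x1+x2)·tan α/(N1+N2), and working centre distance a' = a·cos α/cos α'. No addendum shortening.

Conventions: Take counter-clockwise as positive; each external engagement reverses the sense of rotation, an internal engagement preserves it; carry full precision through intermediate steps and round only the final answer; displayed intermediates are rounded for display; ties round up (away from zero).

2.0844

recognized (one external pair, fixed centres): single-mesh tooth geometry, m = 2.095, N1 = 75, N2 = 65
base radii: r_b1 = 75.480832, r_b2 = 65.416721
tip radii: r_a1 = 80.657500, r_a2 = 70.182500
no profile shift: α' = α, a' = a
action lengths: √(r_a1²−r_b1²) = 28.430201, √(r_a2²−r_b2²) = 25.421170
base pitch p_b = π·m·cos α = 6.323467
CR = (28.430201 + 25.421170 − 146.650000·sin 16.10100°)/6.323467 = 2.084413
contact ratio ≈ 2.0844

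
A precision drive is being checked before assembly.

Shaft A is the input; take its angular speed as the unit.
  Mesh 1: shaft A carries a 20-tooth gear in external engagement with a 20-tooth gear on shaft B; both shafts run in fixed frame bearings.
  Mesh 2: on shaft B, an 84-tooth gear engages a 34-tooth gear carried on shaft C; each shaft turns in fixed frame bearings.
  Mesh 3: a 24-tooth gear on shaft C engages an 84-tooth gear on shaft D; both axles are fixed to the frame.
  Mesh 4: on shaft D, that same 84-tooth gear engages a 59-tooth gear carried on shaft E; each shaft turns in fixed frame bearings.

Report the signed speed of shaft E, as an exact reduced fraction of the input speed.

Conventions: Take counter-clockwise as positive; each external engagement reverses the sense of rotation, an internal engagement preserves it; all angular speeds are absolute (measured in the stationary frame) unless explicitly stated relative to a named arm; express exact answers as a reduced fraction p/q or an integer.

4-mesh fixed-axis compound train (all bearings frame-fixed)
mesh 1 [20T→20T]: |ω|/ω_in = 1×20/20 = 1, sense flips to −
mesh 2 [84T→34T]: |ω|/ω_in = 1×84/34 = 42/17, sense flips to +
mesh 3 [24T→84T]: |ω|/ω_in = (42/17)×24/84 = 12/17, sense flips to −
mesh 4 [84T→59T]: |ω|/ω_in = (12/17)×84/59 = 1008/1003, sense flips to +
signed output speed (× input speed) = 1008/1003

1008/1003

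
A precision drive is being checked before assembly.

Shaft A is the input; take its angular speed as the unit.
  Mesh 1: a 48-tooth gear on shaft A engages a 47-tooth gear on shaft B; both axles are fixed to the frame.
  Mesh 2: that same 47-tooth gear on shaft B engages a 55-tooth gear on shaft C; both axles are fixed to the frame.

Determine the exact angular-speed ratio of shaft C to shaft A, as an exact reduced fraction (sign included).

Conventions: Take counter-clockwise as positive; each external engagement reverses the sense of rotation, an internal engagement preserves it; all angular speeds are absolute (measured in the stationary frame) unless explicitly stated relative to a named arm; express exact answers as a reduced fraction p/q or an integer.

class = fixed-axis compound train [2 meshes; 2 ratios multiply, 2 sense flips]
mesh 1 [48T→47T]: running ratio 48/47, sense −
mesh 2 [47T→55T]: running ratio 48/55, sense +
ω_out/ω_in = 48/55

48/55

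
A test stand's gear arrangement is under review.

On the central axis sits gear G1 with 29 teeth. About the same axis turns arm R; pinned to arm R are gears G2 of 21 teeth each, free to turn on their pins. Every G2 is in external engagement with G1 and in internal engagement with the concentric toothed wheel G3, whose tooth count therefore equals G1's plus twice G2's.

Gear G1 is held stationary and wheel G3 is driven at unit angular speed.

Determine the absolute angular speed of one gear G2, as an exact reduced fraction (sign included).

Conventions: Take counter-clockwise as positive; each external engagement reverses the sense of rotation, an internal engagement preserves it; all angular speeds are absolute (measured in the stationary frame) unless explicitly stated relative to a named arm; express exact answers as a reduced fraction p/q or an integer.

71/42

recognized (axles ride arm R): planetary set, 29/21/71 teeth
ring teeth: 29 + 2·21 = 71
29(ω_sun−ω_arm) = −71(ω_ring−ω_arm),  ω_sun = 0, ω_ring = 1
29(0−ω_arm) = −71(1−ω_arm)  ⇒  100·ω_arm = 71  ⇒  ω_arm = 71/100
sun–planet mesh: 29·(0−71/100) = −21·(ω_p−ω_arm)  ⇒  ω_p−ω_arm = 2059/2100
ω_p = 71/100 + 2059/2100 = 71/42
exact speed ratio = 71/42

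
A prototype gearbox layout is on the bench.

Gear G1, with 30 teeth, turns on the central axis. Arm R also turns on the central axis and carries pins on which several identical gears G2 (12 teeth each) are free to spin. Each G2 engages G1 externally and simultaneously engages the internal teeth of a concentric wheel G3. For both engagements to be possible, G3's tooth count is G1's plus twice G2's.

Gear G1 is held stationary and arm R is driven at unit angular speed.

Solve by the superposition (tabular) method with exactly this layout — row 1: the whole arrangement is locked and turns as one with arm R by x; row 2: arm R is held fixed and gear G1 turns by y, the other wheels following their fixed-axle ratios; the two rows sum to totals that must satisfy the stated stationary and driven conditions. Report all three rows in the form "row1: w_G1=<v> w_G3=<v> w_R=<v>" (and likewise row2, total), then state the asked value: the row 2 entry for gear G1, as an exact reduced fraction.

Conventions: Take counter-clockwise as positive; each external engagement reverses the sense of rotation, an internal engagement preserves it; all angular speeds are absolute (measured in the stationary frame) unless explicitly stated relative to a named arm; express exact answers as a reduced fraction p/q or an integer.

row1: w_G1=1 w_G3=1 w_R=1
row2: w_G1=-1 w_G3=5/9 w_R=0
total: w_G1=0 w_G3=14/9 w_R=1
asked value: -1

topology: planetary set — G1 30T / G2 12T / G3 54T, arm = carrier (Willis)
row 1: whole set turns with the arm by x
superposition row 2 [arm held]: sun y, ring −(30/54)·y, arm 0
boundary: total ω_sun = x + y = 0 and total ω_arm = x = 1  ⇒  y = -1, x = 1
row 2 ring = −(30/54)·(-1) = 5/9
totals (row 1 + row 2): sun 1 + (-1) = 0, ring 1 + 5/9 = 14/9, arm 1 + 0 = 1
asked cell (row2, sun) = -1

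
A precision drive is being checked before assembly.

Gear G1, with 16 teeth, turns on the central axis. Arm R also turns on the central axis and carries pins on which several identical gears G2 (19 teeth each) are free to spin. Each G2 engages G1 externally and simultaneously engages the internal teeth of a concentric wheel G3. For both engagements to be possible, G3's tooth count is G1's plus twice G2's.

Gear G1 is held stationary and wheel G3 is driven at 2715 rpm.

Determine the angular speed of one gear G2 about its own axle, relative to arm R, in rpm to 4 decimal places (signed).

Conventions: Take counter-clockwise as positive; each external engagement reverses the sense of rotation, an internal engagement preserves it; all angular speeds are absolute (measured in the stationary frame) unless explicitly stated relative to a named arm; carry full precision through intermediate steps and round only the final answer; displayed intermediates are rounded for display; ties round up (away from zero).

planetary set (16T centre, 19T on arm, 54T internal) — Willis relation
normalise by the input: solve with ω_ring = 1, then scale by 2715 rpm
ring teeth: 16 + 2·19 = 54
16(ω_sun−ω_arm) = −54(ω_ring−ω_arm),  ω_sun = 0, ω_ring = 1
16(0−ω_arm) = −54(1−ω_arm)  ⇒  70·ω_arm = 54  ⇒  ω_arm = 27/35
sun–planet mesh: 16·(0−27/35) = −19·(ω_p−ω_arm)  ⇒  ω_p−ω_arm = 432/665
scale: ω_p−ω_arm = 432/665 × 2715 rpm = +1763.7293 rpm

+1763.7293 rpm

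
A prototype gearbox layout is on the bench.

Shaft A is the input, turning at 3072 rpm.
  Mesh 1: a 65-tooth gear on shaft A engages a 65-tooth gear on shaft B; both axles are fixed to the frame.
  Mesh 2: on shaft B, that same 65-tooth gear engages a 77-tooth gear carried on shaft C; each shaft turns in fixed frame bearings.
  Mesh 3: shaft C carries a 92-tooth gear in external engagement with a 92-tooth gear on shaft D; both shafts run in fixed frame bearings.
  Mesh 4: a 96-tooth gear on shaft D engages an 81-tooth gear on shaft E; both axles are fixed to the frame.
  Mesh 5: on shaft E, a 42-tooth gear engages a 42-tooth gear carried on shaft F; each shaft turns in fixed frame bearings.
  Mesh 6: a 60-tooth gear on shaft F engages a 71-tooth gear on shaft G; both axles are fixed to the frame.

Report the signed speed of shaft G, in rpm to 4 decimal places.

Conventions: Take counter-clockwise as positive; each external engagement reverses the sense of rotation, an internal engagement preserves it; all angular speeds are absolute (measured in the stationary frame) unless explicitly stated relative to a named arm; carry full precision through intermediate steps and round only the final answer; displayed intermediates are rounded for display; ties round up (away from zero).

+2597.3050 rpm

recognized (7 fixed axles, 6 meshes): fixed-axis compound train
mesh 1 [65T→65T]: ω = 3072.0000×65/65 = 3072.0000 rpm, sense flips to −
mesh 2 [65T→77T]: ω = 3072.0000×65/77 = 2593.2468 rpm, sense flips to +
mesh 3 [92T→92T]: ω = 2593.2468×92/92 = 2593.2468 rpm, sense flips to −
mesh 4 [96T→81T]: ω = 2593.2468×96/81 = 3073.4776 rpm, sense flips to +
mesh 5 [42T→42T]: ω = 3073.4776×42/42 = 3073.4776 rpm, sense flips to −
mesh 6 [60T→71T]: ω = 3073.4776×60/71 = 2597.3050 rpm, sense flips to +
signed output speed = +2597.3050 rpm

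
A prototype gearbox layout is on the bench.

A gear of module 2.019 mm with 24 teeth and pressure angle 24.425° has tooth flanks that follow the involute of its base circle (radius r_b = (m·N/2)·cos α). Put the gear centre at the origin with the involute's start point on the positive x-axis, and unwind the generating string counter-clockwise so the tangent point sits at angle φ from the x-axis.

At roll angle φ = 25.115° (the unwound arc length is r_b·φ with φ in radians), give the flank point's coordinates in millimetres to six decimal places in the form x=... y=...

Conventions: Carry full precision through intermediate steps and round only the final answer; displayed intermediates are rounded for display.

x=24.078244 y=0.607494

single-mesh involute tooth geometry (24T wheel at module 2.019)
pitch radius r_p = m·N/2 = 2.019·24/2 = 24.228000
base radius r_b = r_p·cos α = 24.228000·cos 24.425° = 22.059675
roll angle φ = 25.115° = 0.43833944 rad
x = r_b·(cos φ + φ·sin φ) = 24.078244
y = r_b·(sin φ − φ·cos φ) = 0.607494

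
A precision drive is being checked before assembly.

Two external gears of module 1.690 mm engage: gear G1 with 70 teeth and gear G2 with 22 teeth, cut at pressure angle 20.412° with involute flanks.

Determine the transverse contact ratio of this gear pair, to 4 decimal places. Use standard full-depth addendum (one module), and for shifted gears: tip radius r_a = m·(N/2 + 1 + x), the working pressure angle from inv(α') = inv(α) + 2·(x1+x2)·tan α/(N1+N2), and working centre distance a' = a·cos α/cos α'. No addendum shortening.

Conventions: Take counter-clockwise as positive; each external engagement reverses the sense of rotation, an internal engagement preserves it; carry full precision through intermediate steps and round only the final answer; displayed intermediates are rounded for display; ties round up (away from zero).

1.6747

class = single-mesh tooth geometry [involute pair 70T × 22T, m = 1.690]
base radii: r_b1 = 55.435910, r_b2 = 17.422715
tip radii: r_a1 = 60.840000, r_a2 = 20.280000
no profile shift: α' = α, a' = a
action lengths: √(r_a1²−r_b1²) = 25.067219, √(r_a2²−r_b2²) = 10.379182
base pitch p_b = π·m·cos α = 4.975916
CR = (25.067219 + 10.379182 − 77.740000·sin 20.41200°)/4.975916 = 1.674697
contact ratio ≈ 1.6747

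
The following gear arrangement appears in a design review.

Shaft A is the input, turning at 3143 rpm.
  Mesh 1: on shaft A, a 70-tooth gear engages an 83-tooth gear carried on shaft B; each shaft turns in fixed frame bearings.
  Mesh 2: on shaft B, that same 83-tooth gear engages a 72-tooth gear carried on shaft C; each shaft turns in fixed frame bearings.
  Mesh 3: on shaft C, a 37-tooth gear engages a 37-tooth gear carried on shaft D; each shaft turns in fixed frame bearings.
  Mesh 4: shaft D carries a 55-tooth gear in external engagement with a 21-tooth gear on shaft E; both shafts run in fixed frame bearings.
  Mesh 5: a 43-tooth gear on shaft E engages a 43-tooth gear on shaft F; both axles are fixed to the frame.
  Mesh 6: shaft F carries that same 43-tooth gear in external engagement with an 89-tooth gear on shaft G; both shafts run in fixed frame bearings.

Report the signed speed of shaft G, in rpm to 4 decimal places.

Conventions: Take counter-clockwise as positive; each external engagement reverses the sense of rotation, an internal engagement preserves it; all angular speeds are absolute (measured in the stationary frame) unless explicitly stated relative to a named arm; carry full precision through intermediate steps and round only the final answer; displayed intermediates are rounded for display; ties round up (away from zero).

+3866.6225 rpm

6-mesh fixed-axis compound train (all bearings frame-fixed)
mesh 1 [70T→83T]: ω = 3143.0000×70/83 = 2650.7229 rpm, sense flips to −
mesh 2 [83T→72T]: ω = 2650.7229×83/72 = 3055.6944 rpm, sense flips to +
mesh 3 [37T→37T]: ω = 3055.6944×37/37 = 3055.6944 rpm, sense flips to −
mesh 4 [55T→21T]: ω = 3055.6944×55/21 = 8003.0093 rpm, sense flips to +
mesh 5 [43T→43T]: ω = 8003.0093×43/43 = 8003.0093 rpm, sense flips to −
mesh 6 [43T→89T]: ω = 8003.0093×43/89 = 3866.6225 rpm, sense flips to +
signed output speed = +3866.6225 rpm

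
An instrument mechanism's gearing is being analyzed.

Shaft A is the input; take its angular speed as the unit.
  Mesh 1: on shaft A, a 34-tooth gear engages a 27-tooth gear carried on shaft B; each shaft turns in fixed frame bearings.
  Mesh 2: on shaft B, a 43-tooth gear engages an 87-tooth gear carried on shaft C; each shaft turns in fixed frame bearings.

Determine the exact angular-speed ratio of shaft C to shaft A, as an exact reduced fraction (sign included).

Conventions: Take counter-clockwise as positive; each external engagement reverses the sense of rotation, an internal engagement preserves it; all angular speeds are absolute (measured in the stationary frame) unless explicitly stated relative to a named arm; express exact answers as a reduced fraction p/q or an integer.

1462/2349

class = fixed-axis compound train [2 meshes; 2 ratios multiply, 2 sense flips]
mesh 1 [34T→27T]: running ratio 34/27, sense −
mesh 2 [43T→87T]: running ratio 1462/2349, sense +
ω_out/ω_in = 1462/2349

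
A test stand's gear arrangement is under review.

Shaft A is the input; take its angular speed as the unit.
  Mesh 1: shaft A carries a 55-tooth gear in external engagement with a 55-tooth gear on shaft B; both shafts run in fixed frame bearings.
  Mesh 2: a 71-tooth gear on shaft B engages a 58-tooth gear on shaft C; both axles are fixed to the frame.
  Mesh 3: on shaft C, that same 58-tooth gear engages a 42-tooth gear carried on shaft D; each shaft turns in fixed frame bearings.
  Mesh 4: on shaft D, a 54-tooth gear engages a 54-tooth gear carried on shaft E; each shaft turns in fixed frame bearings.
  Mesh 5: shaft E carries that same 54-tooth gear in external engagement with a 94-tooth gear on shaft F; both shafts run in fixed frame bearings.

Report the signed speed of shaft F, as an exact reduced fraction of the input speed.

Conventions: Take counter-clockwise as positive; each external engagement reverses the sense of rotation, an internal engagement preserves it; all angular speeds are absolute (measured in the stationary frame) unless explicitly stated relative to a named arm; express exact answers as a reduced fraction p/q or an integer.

5-mesh fixed-axis compound train (all bearings frame-fixed)
mesh 1 [55T→55T]: |ω|/ω_in = 1×55/55 = 1, sense flips to −
mesh 2 [71T→58T]: |ω|/ω_in = 1×71/58 = 71/58, sense flips to +
mesh 3 [58T→42T]: |ω|/ω_in = (71/58)×58/42 = 71/42, sense flips to −
mesh 4 [54T→54T]: |ω|/ω_in = (71/42)×54/54 = 71/42, sense flips to +
mesh 5 [54T→94T]: |ω|/ω_in = (71/42)×54/94 = 639/658, sense flips to −
signed output speed (× input speed) = -639/658

-639/658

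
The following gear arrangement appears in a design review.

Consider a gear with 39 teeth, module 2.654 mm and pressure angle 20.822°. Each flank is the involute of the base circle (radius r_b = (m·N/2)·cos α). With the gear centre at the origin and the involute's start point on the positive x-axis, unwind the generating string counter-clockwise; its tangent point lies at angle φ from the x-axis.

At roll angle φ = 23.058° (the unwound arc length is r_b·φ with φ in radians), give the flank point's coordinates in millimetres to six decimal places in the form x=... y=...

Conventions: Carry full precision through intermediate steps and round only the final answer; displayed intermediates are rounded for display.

x=52.132948 y=1.034019

class = single-mesh tooth geometry [base-circle involute, m = 2.654, 39T]
pitch radius r_p = m·N/2 = 2.654·39/2 = 51.753000
base radius r_b = r_p·cos α = 51.753000·cos 20.822° = 48.372973
roll angle φ = 23.058° = 0.40243802 rad
x = r_b·(cos φ + φ·sin φ) = 52.132948
y = r_b·(sin φ − φ·cos φ) = 1.034019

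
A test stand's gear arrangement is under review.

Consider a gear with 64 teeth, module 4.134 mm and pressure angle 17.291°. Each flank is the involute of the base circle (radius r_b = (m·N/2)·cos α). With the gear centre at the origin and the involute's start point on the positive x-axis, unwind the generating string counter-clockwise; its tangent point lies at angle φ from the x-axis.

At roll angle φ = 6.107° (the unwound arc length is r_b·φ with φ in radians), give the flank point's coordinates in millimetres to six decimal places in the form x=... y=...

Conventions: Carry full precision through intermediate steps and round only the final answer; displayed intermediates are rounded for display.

x=127.025030 y=0.050926

topology: single-mesh involute geometry — m = 4.134, N = 64
pitch radius r_p = m·N/2 = 4.134·64/2 = 132.288000
base radius r_b = r_p·cos α = 132.288000·cos 17.291° = 126.309574
roll angle φ = 6.107° = 0.10658726 rad
x = r_b·(cos φ + φ·sin φ) = 127.025030
y = r_b·(sin φ − φ·cos φ) = 0.050926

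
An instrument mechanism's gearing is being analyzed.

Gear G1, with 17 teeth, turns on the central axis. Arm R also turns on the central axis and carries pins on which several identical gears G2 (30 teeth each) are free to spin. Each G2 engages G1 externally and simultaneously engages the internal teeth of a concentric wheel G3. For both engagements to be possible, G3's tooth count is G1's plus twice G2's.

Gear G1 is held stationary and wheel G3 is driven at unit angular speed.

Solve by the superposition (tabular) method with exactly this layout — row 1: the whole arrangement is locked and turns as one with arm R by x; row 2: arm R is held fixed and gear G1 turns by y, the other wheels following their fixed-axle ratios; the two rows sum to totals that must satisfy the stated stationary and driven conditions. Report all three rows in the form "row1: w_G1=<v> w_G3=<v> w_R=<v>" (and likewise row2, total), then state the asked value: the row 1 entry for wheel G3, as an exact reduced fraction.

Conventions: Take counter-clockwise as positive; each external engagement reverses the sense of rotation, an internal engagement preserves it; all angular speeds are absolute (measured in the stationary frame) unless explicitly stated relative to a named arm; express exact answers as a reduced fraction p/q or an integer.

row1: w_G1=77/94 w_G3=77/94 w_R=77/94
row2: w_G1=-77/94 w_G3=17/94 w_R=0
total: w_G1=0 w_G3=1 w_R=77/94
asked value: 77/94

planetary set (17T centre, 30T on arm, 77T internal) — Willis relation
superposition row 1 [locked train]: every member turns x
row 2 — arm fixed, fixed-axis ratios: sun y, ring −(17/77)·y, arm 0
boundary: total ω_sun = x + y = 0 and total ω_ring = x − (17/77)·y = 1  ⇒  y = -77/94, x = 77/94
row 2 ring = −(17/77)·(-77/94) = 17/94
totals (row 1 + row 2): sun 77/94 + (-77/94) = 0, ring 77/94 + 17/94 = 1, arm 77/94 + 0 = 77/94
asked cell (row1, ring) = 77/94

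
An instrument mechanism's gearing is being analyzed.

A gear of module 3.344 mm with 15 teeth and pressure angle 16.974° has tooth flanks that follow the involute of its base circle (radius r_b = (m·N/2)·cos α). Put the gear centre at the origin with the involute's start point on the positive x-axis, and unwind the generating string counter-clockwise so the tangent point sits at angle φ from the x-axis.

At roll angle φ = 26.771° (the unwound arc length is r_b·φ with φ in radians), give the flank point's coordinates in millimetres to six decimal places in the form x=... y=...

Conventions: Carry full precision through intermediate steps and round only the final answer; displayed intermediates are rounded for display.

x=26.464674 y=0.797954

single-mesh involute tooth geometry (15T wheel at module 3.344)
pitch radius r_p = m·N/2 = 3.344·15/2 = 25.080000
base radius r_b = r_p·cos α = 25.080000·cos 16.974° = 23.987448
roll angle φ = 26.771° = 0.46724209 rad
x = r_b·(cos φ + φ·sin φ) = 26.464674
y = r_b·(sin φ − φ·cos φ) = 0.797954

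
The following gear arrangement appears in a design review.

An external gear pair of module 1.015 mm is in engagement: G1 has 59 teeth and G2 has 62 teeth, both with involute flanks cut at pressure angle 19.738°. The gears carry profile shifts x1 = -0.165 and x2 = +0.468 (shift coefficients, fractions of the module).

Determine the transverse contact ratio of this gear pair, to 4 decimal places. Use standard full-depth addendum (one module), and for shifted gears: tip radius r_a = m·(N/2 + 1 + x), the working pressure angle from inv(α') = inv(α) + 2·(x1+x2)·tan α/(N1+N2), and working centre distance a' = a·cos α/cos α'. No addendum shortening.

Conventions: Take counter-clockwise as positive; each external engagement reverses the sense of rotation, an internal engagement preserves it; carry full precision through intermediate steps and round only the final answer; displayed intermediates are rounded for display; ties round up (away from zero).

1.7446

topology: single-mesh involute geometry — m = 1.015, 59T/62T pair
base radii: r_b1 = 28.183281, r_b2 = 29.616330
tip radii: r_a1 = 30.790025, r_a2 = 32.955020
inv(α') = inv(19.738°) + 2·(-0.165+0.468)·tan α/(59+62) = 0.01610415  ⇒  α' = 20.50490°
a' = a·cos α / cos α' = 61.4075·cos 19.738°/cos 20.50490° = 61.709380
action lengths: √(r_a1²−r_b1²) = 12.398721, √(r_a2²−r_b2²) = 14.453594
base pitch p_b = π·m·cos α = 3.001369
CR = (12.398721 + 14.453594 − 61.709380·sin 20.50490°)/3.001369 = 1.744634
contact ratio ≈ 1.7446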